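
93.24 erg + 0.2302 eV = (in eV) 5.82e+13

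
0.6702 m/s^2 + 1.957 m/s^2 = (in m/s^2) 2.627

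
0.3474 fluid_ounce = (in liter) 0.01027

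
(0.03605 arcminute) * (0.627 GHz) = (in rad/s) 6575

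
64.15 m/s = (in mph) 143.5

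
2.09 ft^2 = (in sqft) 2.09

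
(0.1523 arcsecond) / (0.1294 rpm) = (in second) 5.449e-05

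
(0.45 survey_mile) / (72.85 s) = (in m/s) 9.941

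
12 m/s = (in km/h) 43.2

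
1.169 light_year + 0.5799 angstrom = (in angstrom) 1.106e+26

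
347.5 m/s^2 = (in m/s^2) 347.5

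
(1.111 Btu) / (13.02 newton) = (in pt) 2.552e+05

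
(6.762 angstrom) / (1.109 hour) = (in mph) 3.789e-13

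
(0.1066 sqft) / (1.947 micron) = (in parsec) 1.648e-13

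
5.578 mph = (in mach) 0.007323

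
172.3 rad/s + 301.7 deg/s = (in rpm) 1696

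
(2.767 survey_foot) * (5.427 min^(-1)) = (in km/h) 0.2746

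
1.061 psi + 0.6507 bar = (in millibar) 723.9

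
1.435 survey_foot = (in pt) 1240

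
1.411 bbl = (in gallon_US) 59.26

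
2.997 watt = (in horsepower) 0.004019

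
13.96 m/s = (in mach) 0.041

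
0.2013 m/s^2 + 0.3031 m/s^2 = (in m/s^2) 0.5044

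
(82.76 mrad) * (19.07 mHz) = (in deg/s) 0.09043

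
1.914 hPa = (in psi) 0.02776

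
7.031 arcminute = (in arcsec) 421.9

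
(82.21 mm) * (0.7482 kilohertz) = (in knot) 119.6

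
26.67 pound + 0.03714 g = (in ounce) 426.7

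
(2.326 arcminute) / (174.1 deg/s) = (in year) 7.061e-12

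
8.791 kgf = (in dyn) 8.621e+06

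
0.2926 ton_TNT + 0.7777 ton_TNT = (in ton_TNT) 1.07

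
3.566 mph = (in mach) 0.004682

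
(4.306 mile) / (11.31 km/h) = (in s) 2206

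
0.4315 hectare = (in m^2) 4315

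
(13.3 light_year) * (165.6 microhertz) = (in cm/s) 2.084e+15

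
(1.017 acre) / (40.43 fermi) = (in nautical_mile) 5.497e+13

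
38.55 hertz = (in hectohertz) 0.3855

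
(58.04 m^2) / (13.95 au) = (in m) 2.781e-11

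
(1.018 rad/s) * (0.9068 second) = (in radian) 0.9231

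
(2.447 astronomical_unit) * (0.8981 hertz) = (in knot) 6.391e+11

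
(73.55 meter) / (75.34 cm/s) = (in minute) 1.627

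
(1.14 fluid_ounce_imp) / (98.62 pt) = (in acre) 2.301e-07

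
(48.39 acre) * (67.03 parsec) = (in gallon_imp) 8.91e+25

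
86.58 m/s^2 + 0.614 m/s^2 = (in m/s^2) 87.19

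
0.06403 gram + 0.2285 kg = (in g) 228.6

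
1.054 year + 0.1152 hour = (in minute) 5.54e+05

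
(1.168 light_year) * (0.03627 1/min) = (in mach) 1.962e+10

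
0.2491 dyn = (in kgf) 2.54e-07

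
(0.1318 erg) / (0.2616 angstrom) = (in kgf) 51.38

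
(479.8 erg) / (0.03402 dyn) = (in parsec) 4.571e-15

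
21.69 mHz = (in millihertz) 21.69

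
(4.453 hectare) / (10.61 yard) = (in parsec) 1.487e-13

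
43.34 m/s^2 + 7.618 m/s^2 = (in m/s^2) 50.96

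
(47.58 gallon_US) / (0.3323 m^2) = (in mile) 0.0003368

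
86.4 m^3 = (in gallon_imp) 1.901e+04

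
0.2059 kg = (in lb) 0.4539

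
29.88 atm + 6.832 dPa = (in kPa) 3028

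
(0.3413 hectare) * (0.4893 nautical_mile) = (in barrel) 1.945e+07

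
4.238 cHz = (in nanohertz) 4.238e+07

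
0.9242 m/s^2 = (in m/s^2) 0.9242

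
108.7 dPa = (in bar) 0.0001087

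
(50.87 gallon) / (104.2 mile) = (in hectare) 1.148e-10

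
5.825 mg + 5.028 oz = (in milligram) 1.425e+05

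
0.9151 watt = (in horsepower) 0.001227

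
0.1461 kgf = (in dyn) 1.433e+05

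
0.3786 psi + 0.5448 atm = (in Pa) 5.781e+04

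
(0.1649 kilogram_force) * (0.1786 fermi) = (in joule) 2.888e-16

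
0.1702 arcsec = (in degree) 4.728e-05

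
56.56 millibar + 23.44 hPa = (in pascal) 8000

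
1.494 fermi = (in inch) 5.882e-14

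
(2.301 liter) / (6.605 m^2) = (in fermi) 3.484e+11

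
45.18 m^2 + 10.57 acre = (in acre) 10.58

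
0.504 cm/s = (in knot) 0.009797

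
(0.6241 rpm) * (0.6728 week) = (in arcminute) 9.142e+07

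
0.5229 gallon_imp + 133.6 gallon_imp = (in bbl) 3.835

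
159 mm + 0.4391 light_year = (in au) 2.777e+04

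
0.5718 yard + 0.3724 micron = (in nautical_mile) 0.0002823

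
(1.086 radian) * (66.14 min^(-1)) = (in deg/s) 68.59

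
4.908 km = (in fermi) 4.908e+18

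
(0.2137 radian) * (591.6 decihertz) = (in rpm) 120.7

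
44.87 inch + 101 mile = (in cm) 1.625e+07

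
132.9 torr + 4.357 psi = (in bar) 0.4776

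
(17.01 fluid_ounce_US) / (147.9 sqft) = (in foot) 0.0001201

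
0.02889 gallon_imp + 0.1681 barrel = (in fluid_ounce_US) 908.1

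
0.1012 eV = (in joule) 1.621e-20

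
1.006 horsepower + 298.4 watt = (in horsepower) 1.406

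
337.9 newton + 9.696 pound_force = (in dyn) 3.81e+07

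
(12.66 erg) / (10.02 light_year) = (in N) 1.335e-23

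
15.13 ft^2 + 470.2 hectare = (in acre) 1162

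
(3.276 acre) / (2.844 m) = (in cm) 4.662e+05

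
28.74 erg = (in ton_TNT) 6.869e-16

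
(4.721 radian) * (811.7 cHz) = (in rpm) 365.9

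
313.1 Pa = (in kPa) 0.3131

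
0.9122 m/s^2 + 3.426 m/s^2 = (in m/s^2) 4.338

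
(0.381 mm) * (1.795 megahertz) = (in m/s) 683.9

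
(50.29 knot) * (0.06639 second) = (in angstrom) 1.718e+10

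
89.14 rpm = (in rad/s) 9.335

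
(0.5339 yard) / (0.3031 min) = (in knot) 0.05218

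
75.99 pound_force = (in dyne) 3.38e+07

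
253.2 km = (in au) 1.693e-06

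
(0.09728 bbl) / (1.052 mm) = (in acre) 0.003633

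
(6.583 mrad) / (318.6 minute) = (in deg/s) 1.973e-05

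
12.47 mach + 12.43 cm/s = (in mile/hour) 9498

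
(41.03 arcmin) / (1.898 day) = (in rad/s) 7.278e-08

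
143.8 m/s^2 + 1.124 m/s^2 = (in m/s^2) 144.9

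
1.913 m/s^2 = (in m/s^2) 1.913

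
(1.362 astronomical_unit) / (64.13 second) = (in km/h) 1.144e+10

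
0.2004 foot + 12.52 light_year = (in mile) 7.36e+13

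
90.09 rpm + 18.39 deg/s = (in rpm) 93.16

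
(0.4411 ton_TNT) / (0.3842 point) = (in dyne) 1.362e+18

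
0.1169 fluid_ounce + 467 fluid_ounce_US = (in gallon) 3.649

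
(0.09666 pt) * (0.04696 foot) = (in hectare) 4.881e-11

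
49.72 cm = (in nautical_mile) 0.0002685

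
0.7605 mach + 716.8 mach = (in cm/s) 2.443e+07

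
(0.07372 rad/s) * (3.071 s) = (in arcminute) 778.3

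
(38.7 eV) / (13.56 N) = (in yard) 5.001e-19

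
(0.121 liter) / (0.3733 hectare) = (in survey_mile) 2.014e-11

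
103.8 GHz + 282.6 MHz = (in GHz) 104.1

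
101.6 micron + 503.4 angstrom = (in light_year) 1.074e-20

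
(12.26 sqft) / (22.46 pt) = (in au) 9.609e-10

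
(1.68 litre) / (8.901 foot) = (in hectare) 6.192e-08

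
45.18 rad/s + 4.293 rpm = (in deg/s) 2614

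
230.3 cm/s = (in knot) 4.477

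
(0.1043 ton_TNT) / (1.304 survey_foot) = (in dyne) 1.098e+14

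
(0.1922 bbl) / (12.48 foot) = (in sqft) 0.08647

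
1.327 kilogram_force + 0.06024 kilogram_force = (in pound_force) 3.058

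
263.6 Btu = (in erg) 2.781e+12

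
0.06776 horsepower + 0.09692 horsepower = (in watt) 122.8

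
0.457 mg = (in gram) 0.000457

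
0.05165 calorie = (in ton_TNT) 5.165e-11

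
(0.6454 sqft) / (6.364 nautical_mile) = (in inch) 0.0002003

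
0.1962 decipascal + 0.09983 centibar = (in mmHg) 0.7489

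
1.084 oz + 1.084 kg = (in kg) 1.115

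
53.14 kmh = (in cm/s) 1476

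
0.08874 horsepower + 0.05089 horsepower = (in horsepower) 0.1396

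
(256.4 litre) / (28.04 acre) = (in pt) 0.006405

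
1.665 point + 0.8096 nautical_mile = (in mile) 0.9317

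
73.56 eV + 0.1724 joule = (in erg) 1.724e+06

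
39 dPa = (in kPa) 0.0039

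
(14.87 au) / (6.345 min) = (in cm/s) 5.843e+11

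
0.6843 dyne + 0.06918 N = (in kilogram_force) 0.007055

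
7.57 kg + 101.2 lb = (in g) 5.347e+04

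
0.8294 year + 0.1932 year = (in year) 1.023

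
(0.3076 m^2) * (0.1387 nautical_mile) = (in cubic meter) 79.01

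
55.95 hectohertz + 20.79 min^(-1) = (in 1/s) 5595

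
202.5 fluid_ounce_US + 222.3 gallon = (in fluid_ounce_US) 2.866e+04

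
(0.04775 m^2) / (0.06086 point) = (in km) 2.224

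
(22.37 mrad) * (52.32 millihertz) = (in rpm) 0.01118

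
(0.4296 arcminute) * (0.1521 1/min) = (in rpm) 3.025e-06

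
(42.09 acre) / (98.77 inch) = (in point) 1.925e+08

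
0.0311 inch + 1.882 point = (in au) 9.719e-15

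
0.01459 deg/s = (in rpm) 0.002432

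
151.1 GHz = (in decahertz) 1.511e+10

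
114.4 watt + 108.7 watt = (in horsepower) 0.2992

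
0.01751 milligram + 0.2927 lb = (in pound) 0.2927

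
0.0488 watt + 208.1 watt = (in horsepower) 0.2791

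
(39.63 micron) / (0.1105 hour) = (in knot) 1.937e-07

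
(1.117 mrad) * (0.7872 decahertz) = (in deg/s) 0.5038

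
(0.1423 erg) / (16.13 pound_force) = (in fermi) 1.983e+05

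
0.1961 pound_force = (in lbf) 0.1961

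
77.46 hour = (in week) 0.4611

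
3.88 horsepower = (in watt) 2893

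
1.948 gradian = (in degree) 1.753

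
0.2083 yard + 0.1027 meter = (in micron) 2.932e+05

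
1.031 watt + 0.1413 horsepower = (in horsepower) 0.1427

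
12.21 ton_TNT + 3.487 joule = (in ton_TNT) 12.21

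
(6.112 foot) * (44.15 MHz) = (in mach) 2.416e+05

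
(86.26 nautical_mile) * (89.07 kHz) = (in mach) 4.179e+07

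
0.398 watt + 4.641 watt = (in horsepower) 0.006757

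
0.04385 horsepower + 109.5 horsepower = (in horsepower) 109.5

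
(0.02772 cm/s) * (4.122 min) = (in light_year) 7.246e-18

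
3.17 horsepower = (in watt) 2364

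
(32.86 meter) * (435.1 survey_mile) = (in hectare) 2301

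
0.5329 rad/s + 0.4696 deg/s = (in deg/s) 31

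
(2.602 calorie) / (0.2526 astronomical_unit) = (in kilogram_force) 2.938e-11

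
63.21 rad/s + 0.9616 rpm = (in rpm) 604.6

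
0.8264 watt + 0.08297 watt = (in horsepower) 0.001219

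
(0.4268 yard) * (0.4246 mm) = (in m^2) 0.0001657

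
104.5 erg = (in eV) 6.522e+13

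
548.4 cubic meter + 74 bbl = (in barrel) 3523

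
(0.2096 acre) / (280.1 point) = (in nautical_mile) 4.635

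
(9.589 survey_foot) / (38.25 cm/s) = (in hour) 0.002123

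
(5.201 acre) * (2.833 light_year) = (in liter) 5.641e+23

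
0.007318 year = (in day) 2.671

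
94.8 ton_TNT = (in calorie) 9.48e+10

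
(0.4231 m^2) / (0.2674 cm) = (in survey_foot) 519.1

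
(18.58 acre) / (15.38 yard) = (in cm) 5.347e+05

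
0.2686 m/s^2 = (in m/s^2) 0.2686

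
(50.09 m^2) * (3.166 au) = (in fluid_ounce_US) 8.022e+17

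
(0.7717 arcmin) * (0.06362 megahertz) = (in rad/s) 14.28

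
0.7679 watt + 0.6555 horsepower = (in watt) 489.6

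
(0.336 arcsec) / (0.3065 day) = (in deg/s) 3.524e-09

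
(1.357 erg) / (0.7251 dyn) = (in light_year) 1.978e-18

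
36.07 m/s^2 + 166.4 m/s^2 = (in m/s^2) 202.5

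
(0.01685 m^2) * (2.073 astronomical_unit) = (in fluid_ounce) 1.767e+14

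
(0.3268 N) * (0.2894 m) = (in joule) 0.09458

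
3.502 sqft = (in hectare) 3.253e-05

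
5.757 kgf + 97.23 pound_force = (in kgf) 49.86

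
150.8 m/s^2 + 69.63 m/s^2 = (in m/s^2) 220.4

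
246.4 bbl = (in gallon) 1.035e+04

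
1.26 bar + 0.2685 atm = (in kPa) 153.2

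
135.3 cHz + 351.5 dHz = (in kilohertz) 0.0365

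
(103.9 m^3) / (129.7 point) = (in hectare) 0.2271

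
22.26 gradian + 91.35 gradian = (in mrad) 1785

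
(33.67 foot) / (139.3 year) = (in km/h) 8.41e-09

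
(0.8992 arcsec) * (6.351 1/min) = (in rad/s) 4.614e-07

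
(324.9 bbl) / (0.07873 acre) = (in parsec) 5.254e-18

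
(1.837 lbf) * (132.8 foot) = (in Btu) 0.3135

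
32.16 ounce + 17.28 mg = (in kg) 0.9117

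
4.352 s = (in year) 1.38e-07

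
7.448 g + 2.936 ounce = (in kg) 0.09068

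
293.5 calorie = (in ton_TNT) 2.935e-07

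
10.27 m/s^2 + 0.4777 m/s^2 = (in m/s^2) 10.75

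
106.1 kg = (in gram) 1.061e+05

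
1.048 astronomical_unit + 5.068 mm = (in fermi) 1.568e+26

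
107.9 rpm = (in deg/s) 647.4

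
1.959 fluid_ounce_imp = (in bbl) 0.0003501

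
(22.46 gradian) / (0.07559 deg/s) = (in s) 267.4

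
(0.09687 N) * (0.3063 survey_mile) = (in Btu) 0.04526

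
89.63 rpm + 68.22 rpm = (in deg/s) 947.1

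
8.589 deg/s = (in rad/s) 0.1499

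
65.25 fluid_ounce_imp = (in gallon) 0.4898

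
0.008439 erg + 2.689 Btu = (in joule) 2837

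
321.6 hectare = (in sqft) 3.462e+07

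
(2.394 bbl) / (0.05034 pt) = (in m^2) 2.143e+04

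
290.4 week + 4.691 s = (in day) 2033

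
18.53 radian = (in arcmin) 6.37e+04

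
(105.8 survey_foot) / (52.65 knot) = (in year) 3.775e-08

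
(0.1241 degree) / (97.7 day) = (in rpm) 2.45e-09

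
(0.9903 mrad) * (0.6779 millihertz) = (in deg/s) 3.846e-05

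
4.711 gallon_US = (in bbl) 0.1122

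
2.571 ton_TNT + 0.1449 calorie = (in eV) 6.714e+28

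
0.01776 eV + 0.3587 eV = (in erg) 6.032e-13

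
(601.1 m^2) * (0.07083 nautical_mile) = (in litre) 7.885e+07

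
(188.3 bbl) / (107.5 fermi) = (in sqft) 2.998e+15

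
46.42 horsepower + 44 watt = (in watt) 3.466e+04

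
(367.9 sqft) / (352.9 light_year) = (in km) 1.024e-20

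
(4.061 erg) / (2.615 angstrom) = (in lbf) 349.1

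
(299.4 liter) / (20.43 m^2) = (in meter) 0.01465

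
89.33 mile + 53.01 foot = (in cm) 1.438e+07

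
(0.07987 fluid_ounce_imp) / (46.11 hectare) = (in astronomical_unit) 3.29e-23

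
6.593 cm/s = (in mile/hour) 0.1475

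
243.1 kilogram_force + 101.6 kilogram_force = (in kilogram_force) 344.7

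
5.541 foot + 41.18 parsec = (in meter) 1.271e+18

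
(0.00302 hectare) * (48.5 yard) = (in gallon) 3.538e+05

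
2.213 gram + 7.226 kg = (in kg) 7.228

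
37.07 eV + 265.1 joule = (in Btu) 0.2513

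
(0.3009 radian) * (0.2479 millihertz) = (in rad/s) 7.459e-05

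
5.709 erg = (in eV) 3.563e+12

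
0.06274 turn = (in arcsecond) 8.131e+04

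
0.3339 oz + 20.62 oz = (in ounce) 20.95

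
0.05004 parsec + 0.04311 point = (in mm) 1.544e+18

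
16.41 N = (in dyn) 1.641e+06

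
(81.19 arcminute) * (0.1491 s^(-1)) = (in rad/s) 0.003521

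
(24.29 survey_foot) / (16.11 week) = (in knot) 1.477e-06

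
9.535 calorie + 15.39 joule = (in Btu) 0.0524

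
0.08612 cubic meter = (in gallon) 22.75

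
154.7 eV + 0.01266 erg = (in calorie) 3.026e-10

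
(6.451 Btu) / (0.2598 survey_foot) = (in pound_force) 1.932e+04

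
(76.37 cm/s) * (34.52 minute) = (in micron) 1.582e+09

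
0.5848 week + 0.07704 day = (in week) 0.5958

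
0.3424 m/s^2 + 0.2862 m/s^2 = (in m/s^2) 0.6286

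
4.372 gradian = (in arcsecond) 1.417e+04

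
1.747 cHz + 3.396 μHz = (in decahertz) 0.001747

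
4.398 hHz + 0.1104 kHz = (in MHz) 0.0005502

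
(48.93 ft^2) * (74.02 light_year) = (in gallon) 8.409e+20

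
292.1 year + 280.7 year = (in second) 1.806e+10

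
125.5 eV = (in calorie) 4.806e-18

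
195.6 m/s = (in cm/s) 1.956e+04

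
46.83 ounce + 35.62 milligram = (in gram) 1328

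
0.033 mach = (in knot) 21.84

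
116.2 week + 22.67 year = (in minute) 1.309e+07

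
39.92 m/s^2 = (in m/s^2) 39.92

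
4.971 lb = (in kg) 2.255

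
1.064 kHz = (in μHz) 1.064e+09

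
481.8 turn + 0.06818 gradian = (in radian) 3027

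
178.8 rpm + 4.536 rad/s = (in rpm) 222.1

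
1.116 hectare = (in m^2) 1.116e+04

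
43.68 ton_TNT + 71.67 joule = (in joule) 1.828e+11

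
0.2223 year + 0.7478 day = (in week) 11.7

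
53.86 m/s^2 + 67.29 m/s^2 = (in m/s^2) 121.2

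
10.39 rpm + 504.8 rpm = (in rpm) 515.2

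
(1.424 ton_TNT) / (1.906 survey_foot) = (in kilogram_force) 1.046e+09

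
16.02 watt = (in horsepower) 0.02148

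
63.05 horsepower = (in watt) 4.702e+04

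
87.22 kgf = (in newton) 855.3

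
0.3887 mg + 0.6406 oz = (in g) 18.16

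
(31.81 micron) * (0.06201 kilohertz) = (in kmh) 0.007101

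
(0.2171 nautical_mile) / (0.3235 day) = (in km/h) 0.05179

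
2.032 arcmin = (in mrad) 0.5911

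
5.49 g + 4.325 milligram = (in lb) 0.01211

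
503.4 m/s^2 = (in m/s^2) 503.4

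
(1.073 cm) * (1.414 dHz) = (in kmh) 0.005462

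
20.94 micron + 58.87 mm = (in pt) 166.9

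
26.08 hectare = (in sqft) 2.807e+06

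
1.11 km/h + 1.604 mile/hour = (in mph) 2.294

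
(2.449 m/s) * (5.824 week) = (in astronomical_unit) 5.766e-05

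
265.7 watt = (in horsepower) 0.3563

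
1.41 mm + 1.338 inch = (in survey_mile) 2.199e-05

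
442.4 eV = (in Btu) 6.718e-20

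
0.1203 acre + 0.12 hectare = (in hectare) 0.1687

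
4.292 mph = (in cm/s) 191.9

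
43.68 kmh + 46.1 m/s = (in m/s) 58.23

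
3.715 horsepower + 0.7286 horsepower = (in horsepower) 4.444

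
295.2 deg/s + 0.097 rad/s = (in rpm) 50.13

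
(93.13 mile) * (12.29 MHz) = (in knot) 3.581e+12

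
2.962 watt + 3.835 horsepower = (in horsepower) 3.839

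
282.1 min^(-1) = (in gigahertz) 4.702e-09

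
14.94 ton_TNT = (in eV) 3.902e+29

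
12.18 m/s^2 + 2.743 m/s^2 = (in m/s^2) 14.92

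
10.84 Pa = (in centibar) 0.01084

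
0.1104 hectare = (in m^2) 1104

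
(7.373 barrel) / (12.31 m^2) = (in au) 6.365e-13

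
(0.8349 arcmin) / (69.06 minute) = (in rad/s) 5.861e-08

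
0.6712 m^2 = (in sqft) 7.225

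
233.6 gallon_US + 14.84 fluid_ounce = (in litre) 884.7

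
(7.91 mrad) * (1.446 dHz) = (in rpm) 0.01092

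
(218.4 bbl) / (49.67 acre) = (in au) 1.155e-15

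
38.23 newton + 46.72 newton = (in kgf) 8.662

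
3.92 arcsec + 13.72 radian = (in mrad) 1.372e+04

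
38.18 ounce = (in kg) 1.082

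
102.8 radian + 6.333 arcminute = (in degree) 5890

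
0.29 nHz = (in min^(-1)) 1.74e-08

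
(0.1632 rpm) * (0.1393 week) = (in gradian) 9.166e+04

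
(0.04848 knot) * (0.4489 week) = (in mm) 6.771e+06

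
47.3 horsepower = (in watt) 3.527e+04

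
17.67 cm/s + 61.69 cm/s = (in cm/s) 79.36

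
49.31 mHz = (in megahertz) 4.931e-08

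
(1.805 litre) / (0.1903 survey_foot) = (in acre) 7.69e-06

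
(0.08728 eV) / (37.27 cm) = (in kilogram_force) 3.826e-21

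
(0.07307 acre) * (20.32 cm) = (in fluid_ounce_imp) 2.115e+06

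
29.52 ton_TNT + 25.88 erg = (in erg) 1.235e+18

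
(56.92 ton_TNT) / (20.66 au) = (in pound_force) 0.01732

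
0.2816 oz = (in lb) 0.0176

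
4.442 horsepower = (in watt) 3312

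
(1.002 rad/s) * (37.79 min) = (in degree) 1.302e+05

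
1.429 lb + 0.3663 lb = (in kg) 0.8143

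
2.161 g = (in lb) 0.004764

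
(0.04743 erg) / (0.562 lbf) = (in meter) 1.897e-09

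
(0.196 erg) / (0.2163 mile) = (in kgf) 5.742e-12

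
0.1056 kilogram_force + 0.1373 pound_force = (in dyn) 1.646e+05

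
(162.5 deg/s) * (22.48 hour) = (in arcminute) 7.89e+08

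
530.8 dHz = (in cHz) 5308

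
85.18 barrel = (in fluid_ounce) 4.579e+05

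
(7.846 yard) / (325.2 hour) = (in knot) 1.191e-05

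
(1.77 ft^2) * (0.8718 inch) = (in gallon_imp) 0.801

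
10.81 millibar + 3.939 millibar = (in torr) 11.06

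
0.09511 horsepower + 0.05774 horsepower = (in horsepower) 0.1528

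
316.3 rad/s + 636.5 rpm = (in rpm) 3657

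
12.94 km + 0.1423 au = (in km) 2.129e+07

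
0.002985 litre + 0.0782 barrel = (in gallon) 3.285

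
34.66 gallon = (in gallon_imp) 28.86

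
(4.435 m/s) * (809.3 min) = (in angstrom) 2.154e+15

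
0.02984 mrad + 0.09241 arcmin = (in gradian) 0.003611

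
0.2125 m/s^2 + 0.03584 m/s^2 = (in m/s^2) 0.2483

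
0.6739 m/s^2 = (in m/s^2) 0.6739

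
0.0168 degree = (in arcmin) 1.008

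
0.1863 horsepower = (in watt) 138.9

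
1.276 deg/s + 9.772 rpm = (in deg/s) 59.91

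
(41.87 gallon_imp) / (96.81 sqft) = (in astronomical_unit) 1.415e-13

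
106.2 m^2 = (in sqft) 1143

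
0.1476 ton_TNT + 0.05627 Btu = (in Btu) 5.853e+05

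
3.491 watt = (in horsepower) 0.004682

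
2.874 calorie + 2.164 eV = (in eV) 7.505e+19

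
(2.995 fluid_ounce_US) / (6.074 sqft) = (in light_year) 1.659e-20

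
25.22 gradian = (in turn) 0.06305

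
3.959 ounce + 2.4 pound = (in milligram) 1.201e+06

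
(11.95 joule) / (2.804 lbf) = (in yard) 1.048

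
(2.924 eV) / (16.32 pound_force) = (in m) 6.453e-21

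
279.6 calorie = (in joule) 1170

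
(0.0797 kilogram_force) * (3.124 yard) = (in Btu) 0.002116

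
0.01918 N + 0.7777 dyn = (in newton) 0.01919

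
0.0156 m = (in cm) 1.56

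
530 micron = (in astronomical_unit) 3.543e-15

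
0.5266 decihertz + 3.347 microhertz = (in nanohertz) 5.266e+07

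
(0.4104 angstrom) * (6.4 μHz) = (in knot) 5.106e-16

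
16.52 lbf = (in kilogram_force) 7.493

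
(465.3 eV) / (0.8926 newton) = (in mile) 5.19e-20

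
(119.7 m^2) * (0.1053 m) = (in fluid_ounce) 4.262e+05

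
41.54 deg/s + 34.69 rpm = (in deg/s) 249.7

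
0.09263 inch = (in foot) 0.007719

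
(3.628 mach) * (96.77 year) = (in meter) 3.77e+12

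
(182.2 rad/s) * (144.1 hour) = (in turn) 1.504e+07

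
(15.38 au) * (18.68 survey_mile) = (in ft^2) 7.445e+17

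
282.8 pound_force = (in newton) 1258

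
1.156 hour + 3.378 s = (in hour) 1.157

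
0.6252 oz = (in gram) 17.72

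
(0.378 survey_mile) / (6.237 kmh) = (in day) 0.004064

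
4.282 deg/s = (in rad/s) 0.07473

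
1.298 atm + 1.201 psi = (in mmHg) 1049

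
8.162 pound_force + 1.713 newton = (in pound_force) 8.547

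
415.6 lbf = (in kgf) 188.5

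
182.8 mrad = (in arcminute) 628.4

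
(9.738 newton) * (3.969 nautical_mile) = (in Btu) 67.84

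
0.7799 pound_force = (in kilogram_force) 0.3538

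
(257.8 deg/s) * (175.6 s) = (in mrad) 7.901e+05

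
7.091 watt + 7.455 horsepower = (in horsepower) 7.465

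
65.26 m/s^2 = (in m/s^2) 65.26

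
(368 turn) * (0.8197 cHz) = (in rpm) 181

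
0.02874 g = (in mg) 28.74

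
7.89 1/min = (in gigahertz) 1.315e-10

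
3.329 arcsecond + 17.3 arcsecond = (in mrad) 0.1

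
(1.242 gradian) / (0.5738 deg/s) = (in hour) 0.0005411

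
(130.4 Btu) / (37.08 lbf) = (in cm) 8.341e+04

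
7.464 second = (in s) 7.464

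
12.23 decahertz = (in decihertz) 1223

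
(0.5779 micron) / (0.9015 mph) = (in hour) 3.983e-10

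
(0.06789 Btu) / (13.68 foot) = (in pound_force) 3.862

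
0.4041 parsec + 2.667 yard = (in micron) 1.247e+22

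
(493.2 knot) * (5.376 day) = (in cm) 1.179e+10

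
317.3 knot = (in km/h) 587.6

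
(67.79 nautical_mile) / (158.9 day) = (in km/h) 0.03292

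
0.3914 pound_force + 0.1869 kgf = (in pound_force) 0.8034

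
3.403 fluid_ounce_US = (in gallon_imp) 0.02214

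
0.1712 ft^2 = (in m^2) 0.01591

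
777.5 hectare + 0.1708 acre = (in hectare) 777.6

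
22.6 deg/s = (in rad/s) 0.3944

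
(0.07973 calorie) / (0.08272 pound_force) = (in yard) 0.9915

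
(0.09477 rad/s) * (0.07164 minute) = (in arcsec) 8.402e+04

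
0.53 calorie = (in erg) 2.218e+07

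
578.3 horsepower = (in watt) 4.312e+05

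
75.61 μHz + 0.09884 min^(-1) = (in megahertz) 1.723e-09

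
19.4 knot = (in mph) 22.33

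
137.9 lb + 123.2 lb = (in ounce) 4178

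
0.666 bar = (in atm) 0.6573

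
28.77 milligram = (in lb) 6.343e-05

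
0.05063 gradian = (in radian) 0.0007953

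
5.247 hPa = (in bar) 0.005247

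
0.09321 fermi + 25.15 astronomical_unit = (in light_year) 0.0003977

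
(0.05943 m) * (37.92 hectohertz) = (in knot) 438.1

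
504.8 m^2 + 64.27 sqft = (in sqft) 5498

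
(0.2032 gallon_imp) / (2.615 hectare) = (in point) 0.0001001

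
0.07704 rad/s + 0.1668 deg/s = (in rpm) 0.7635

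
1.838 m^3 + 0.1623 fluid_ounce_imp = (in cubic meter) 1.838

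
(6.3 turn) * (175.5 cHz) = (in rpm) 663.4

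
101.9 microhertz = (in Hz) 0.0001019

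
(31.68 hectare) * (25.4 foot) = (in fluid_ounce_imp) 8.632e+10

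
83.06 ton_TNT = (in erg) 3.475e+18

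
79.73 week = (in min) 8.037e+05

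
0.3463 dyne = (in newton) 3.463e-06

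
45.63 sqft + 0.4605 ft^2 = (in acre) 0.001058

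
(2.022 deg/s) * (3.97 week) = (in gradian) 5.394e+06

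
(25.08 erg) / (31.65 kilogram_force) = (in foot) 2.651e-08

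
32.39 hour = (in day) 1.35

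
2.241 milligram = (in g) 0.002241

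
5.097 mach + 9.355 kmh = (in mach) 5.105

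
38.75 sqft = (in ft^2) 38.75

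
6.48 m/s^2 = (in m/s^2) 6.48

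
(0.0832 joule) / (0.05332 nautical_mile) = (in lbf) 0.0001894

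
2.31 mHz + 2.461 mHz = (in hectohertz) 4.771e-05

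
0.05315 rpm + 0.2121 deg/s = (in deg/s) 0.531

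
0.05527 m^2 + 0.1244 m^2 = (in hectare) 1.797e-05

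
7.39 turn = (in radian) 46.43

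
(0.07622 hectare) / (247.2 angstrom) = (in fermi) 3.083e+25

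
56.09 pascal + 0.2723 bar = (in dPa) 2.729e+05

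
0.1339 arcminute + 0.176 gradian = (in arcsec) 578.3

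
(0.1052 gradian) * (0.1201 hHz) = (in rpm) 0.1895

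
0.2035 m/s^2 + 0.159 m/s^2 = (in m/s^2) 0.3625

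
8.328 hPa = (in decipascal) 8328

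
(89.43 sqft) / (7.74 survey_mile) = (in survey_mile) 4.145e-07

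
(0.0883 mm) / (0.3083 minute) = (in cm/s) 0.0004773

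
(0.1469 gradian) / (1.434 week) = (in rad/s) 2.661e-09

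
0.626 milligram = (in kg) 6.26e-07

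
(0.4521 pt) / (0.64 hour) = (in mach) 2.033e-10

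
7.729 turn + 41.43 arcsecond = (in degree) 2782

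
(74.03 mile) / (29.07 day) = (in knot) 0.09221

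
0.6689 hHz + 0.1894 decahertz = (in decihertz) 687.8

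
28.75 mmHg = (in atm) 0.03783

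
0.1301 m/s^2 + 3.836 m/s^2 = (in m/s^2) 3.966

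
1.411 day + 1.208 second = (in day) 1.411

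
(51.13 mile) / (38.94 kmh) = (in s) 7607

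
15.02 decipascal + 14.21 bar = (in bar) 14.21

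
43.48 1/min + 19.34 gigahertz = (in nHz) 1.934e+19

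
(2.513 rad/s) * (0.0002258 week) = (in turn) 54.62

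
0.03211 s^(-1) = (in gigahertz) 3.211e-11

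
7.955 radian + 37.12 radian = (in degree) 2583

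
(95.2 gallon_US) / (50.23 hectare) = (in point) 0.002034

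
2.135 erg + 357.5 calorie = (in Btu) 1.418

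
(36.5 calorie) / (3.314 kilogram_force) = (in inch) 185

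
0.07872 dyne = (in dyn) 0.07872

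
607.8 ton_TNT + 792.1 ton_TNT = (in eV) 3.656e+31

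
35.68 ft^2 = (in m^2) 3.315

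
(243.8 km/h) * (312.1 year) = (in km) 6.665e+08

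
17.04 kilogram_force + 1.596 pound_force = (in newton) 174.2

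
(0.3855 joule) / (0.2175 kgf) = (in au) 1.208e-12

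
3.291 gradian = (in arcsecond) 1.066e+04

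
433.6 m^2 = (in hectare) 0.04336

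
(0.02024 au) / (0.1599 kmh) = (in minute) 1.136e+09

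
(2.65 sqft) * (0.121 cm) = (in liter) 0.2979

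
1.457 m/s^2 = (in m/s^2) 1.457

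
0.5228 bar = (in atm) 0.516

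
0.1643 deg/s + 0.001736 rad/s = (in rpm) 0.04396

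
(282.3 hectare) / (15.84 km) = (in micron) 1.782e+08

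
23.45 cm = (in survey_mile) 0.0001457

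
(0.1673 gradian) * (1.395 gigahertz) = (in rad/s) 3.666e+06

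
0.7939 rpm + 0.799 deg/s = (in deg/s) 5.562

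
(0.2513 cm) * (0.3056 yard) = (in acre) 1.735e-07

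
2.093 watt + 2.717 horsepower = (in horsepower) 2.72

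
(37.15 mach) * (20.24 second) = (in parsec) 8.297e-12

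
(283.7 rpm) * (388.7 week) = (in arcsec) 1.441e+15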